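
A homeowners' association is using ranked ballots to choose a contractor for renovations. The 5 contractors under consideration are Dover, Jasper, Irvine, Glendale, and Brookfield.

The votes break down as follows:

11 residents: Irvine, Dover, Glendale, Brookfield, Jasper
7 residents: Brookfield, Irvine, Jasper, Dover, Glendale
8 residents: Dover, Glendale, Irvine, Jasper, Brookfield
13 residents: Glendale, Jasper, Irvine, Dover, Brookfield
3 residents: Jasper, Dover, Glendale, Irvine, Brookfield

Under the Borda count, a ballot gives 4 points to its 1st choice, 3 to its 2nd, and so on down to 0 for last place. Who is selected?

Irvine

Borda scores:
  Dover: 11·3 + 7·1 + 8·4 + 13·1 + 3·3 = 94
  Jasper: 11·0 + 7·2 + 8·1 + 13·3 + 3·4 = 73
  Irvine: 11·4 + 7·3 + 8·2 + 13·2 + 3·1 = 110
  Glendale: 11·2 + 7·0 + 8·3 + 13·4 + 3·2 = 104
  Brookfield: 11·1 + 7·4 + 8·0 + 13·0 + 3·0 = 39
Irvine has the highest total.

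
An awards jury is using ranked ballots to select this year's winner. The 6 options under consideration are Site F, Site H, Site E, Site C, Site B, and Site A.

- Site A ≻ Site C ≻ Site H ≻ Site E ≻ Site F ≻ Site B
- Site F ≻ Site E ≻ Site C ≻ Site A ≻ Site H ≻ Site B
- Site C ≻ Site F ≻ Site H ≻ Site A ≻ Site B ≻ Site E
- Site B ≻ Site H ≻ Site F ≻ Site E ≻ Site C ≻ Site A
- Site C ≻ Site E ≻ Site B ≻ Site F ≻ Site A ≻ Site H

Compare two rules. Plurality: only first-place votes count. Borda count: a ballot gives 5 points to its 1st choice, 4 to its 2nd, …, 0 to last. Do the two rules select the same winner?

Plurality first-place counts: Site F 1, Site H 0, Site E 0, Site C 2, Site B 1, Site A 1 → Site C.
Borda totals: Site F 15, Site H 11, Site E 12, Site C 18, Site B 9, Site A 10 → Site C.
The two rules agree on Site C.

Yes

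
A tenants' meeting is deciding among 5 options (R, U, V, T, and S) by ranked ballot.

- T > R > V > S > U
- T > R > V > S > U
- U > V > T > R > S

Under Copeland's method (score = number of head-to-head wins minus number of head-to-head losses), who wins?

Pairwise results:
  R vs U: R wins 2–1.
  R vs V: R wins 2–1.
  R vs T: T wins 3–0.
  R vs S: R wins 3–0.
  U vs V: V wins 2–1.
  U vs T: T wins 2–1.
  U vs S: S wins 2–1.
  V vs T: T wins 2–1.
  V vs S: V wins 3–0.
  T vs S: T wins 3–0.
Copeland scores (wins − losses):
  R: 3 − 1 = 2
  U: 0 − 4 = -4
  V: 2 − 2 = 0
  T: 4 − 0 = 4
  S: 1 − 3 = -2
T has the best Copeland score.

T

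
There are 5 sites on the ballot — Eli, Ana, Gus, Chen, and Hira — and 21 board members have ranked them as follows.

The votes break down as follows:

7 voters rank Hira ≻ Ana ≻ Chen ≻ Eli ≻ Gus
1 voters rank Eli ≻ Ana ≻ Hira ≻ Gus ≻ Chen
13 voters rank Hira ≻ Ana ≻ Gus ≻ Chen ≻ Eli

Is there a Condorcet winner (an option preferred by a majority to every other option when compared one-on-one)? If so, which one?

Hira

Head-to-head results (21 voters total):
Eli vs Ana: Ana wins 20–1.
Eli vs Gus: Gus wins 13–8.
Eli vs Chen: Chen wins 20–1.
Eli vs Hira: Hira wins 20–1.
Ana vs Gus: Ana wins 21–0.
Ana vs Chen: Ana wins 21–0.
Ana vs Hira: Hira wins 20–1.
Gus vs Chen: Gus wins 14–7.
Gus vs Hira: Hira wins 21–0.
Chen vs Hira: Hira wins 21–0.
Hira beats each rival — Eli (20–1), Ana (20–1), Gus (21–0), Chen (21–0) — so Hira is the Condorcet winner.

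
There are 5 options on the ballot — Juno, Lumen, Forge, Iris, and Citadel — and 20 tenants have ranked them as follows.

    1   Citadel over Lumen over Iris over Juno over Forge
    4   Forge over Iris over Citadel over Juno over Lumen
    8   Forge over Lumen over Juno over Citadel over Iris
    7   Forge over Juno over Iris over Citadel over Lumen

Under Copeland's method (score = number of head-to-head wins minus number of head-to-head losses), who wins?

Forge

Pairwise results:
  Juno vs Lumen: Juno wins 11–9.
  Juno vs Forge: Forge wins 19–1.
  Juno vs Iris: Juno wins 15–5.
  Juno vs Citadel: Juno wins 15–5.
  Lumen vs Forge: Forge wins 19–1.
  Lumen vs Iris: Iris wins 11–9.
  Lumen vs Citadel: Citadel wins 12–8.
  Forge vs Iris: Forge wins 19–1.
  Forge vs Citadel: Forge wins 19–1.
  Iris vs Citadel: Iris wins 11–9.
Copeland scores (wins − losses):
  Juno: 3 − 1 = 2
  Lumen: 0 − 4 = -4
  Forge: 4 − 0 = 4
  Iris: 2 − 2 = 0
  Citadel: 1 − 3 = -2
Forge has the best Copeland score.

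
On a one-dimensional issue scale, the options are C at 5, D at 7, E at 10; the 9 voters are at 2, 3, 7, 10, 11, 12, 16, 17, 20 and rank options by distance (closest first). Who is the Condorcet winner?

E

With single-peaked preferences on a line, the Condorcet winner is the candidate closest to the median voter.
The median voter (position 11) is closest to E at 10.
Check: E vs D — voters closer to E: 6 of 9.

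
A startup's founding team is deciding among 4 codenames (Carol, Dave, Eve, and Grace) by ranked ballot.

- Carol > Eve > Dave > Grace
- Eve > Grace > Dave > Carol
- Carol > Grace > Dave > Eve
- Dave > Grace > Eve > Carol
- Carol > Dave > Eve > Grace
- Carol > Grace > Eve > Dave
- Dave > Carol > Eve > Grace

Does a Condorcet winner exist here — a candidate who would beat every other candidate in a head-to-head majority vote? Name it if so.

Head-to-head results (7 voters total):
Carol vs Dave: Carol wins 4–3.
Carol vs Eve: Carol wins 5–2.
Carol vs Grace: Carol wins 5–2.
Dave vs Eve: Dave wins 4–3.
Dave vs Grace: Dave wins 4–3.
Eve vs Grace: Eve wins 4–3.
Carol beats each rival — Dave (4–3), Eve (5–2), Grace (5–2) — so Carol is the Condorcet winner.

Carol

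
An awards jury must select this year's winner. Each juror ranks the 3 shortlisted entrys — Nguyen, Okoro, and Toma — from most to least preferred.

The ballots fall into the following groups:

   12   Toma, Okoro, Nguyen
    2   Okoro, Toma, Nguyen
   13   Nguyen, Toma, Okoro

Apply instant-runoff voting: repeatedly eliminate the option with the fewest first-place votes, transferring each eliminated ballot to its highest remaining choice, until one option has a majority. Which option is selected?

Toma

Round 1: Nguyen 13, Toma 12, Okoro 2. Okoro has the fewest and is eliminated.
Round 2: Toma 14, Nguyen 13. Toma has a majority.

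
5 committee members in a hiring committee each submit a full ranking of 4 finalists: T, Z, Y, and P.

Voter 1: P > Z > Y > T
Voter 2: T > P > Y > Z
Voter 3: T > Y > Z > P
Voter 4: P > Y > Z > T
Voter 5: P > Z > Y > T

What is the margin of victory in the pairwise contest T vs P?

1

Ballots ranking T above P: 2.
Ballots ranking P above T: 3.
P wins 3–2, a margin of 1.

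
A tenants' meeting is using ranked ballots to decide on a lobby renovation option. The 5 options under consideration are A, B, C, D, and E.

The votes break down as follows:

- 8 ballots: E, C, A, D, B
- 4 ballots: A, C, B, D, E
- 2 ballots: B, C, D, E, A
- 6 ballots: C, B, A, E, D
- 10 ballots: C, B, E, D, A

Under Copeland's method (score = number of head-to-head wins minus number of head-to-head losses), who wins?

C

Pairwise results:
  A vs B: B wins 18–12.
  A vs C: C wins 26–4.
  A vs D: A wins 18–12.
  A vs E: E wins 20–10.
  B vs C: C wins 28–2.
  B vs D: B wins 22–8.
  B vs E: B wins 22–8.
  C vs D: C wins 30–0.
  C vs E: C wins 22–8.
  D vs E: E wins 24–6.
Copeland scores (wins − losses):
  A: 1 − 3 = -2
  B: 3 − 1 = 2
  C: 4 − 0 = 4
  D: 0 − 4 = -4
  E: 2 − 2 = 0
C has the best Copeland score.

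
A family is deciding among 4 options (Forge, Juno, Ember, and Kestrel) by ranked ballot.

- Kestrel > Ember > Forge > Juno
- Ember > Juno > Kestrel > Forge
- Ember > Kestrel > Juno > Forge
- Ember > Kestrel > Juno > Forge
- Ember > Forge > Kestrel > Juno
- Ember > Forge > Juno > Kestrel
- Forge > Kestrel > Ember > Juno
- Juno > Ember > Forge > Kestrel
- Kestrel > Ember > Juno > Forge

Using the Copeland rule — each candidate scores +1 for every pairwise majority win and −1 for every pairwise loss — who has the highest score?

Pairwise results:
  Forge vs Juno: Juno wins 5–4.
  Forge vs Ember: Ember wins 8–1.
  Forge vs Kestrel: Kestrel wins 5–4.
  Juno vs Ember: Ember wins 8–1.
  Juno vs Kestrel: Kestrel wins 6–3.
  Ember vs Kestrel: Ember wins 6–3.
Copeland scores (wins − losses):
  Forge: 0 − 3 = -3
  Juno: 1 − 2 = -1
  Ember: 3 − 0 = 3
  Kestrel: 2 − 1 = 1
Ember has the best Copeland score.

Ember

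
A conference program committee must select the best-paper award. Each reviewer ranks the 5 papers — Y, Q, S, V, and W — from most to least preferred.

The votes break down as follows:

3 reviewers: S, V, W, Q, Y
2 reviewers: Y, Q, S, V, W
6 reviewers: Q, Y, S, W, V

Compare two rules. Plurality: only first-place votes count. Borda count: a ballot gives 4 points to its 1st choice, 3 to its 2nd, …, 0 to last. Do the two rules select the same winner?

Plurality first-place counts: Y 2, Q 6, S 3, V 0, W 0 → Q.
Borda totals: Y 26, Q 33, S 28, V 11, W 12 → Q.
The two rules agree on Q.

Yes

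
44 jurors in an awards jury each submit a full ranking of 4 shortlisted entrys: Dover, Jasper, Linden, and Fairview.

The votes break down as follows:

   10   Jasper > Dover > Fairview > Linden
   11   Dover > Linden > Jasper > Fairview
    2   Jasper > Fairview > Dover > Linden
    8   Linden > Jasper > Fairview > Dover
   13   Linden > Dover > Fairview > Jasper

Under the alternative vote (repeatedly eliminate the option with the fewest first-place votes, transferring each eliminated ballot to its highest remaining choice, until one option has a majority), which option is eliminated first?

Round 1: Linden 21, Jasper 12, Dover 11, Fairview 0. Fairview has the fewest and is eliminated.
Round 2: Linden 21, Jasper 12, Dover 11. Dover has the fewest and is eliminated.
Round 3: Linden 32, Jasper 12. Linden has a majority.

Fairview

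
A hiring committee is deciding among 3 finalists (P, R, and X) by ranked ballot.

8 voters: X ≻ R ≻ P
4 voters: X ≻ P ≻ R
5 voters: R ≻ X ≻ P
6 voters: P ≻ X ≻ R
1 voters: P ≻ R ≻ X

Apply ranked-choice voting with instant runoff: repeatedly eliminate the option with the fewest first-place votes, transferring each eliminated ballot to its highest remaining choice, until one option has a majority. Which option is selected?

X

Round 1: X 12, P 7, R 5. R has the fewest and is eliminated.
Round 2: X 17, P 7. X has a majority.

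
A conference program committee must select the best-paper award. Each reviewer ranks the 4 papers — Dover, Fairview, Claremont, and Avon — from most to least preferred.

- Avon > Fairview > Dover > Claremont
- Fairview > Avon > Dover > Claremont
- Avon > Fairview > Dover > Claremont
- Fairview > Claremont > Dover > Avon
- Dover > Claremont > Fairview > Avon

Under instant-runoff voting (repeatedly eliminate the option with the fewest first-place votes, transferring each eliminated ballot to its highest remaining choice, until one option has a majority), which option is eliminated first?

Claremont

Round 1: Fairview 2, Avon 2, Dover 1, Claremont 0. Claremont has the fewest and is eliminated.
Round 2: Fairview 2, Avon 2, Dover 1. Dover has the fewest and is eliminated.
Round 3: Fairview 3, Avon 2. Fairview has a majority.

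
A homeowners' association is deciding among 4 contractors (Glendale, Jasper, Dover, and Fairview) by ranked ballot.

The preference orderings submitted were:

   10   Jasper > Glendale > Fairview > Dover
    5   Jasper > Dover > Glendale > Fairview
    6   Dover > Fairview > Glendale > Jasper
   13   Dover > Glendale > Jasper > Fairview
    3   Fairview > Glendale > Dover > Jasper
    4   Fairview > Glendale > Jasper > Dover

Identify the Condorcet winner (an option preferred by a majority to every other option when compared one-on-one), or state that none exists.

Head-to-head results (41 voters total):
Glendale vs Jasper: Glendale wins 26–15.
Glendale vs Dover: Dover wins 24–17.
Glendale vs Fairview: Glendale wins 28–13.
Jasper vs Dover: Dover wins 22–19.
Jasper vs Fairview: Jasper wins 28–13.
Dover vs Fairview: Dover wins 24–17.
Dover beats each rival — Glendale (24–17), Jasper (22–19), Fairview (24–17) — so Dover is the Condorcet winner.

Dover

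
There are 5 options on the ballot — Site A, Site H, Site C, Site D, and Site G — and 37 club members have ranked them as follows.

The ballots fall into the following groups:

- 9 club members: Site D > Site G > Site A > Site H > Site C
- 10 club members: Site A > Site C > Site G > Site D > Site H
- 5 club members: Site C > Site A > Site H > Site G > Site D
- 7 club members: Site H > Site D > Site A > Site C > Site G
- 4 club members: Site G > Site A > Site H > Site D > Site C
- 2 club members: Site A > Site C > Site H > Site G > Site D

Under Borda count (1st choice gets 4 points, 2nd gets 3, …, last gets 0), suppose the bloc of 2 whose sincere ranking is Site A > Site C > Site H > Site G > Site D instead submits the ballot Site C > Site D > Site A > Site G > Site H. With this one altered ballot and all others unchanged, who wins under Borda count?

Site A

Borda totals with the altered ballot: Site A 103, Site H 55, Site C 65, Site D 77, Site G 70.
The winner is unchanged: still Site A.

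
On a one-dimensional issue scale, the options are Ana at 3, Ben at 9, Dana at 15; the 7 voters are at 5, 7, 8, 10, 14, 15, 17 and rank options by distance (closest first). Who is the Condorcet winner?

Ben

With single-peaked preferences on a line, the Condorcet winner is the candidate closest to the median voter.
The median voter (position 10) is closest to Ben at 9.
Check: Ben vs Ana — voters closer to Ben: 6 of 7.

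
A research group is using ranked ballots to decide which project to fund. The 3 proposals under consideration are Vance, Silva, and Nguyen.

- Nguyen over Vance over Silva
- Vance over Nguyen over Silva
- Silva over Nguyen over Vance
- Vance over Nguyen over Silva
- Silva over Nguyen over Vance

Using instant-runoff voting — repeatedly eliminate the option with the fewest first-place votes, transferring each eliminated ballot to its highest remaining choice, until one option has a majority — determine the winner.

Round 1: Vance 2, Silva 2, Nguyen 1. Nguyen has the fewest and is eliminated.
Round 2: Vance 3, Silva 2. Vance has a majority.

Vance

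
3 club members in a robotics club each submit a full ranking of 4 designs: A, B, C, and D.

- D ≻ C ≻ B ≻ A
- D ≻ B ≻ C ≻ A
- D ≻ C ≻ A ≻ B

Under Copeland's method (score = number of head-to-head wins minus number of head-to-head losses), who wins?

Pairwise results:
  A vs B: B wins 2–1.
  A vs C: C wins 3–0.
  A vs D: D wins 3–0.
  B vs C: C wins 2–1.
  B vs D: D wins 3–0.
  C vs D: D wins 3–0.
Copeland scores (wins − losses):
  A: 0 − 3 = -3
  B: 1 − 2 = -1
  C: 2 − 1 = 1
  D: 3 − 0 = 3
D has the best Copeland score.

D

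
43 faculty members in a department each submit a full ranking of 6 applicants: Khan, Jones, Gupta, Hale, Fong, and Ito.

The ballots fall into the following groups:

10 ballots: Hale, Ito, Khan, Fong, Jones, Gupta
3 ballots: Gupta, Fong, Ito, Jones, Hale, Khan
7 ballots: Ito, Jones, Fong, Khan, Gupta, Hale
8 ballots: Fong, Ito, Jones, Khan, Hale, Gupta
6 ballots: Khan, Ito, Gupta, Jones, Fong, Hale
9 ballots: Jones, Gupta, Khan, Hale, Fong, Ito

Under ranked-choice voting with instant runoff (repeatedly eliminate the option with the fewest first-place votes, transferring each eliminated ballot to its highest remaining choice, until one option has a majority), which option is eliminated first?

Gupta

Round 1: Hale 10, Jones 9, Fong 8, Ito 7, Khan 6, Gupta 3. Gupta has the fewest and is eliminated.
Round 2: Fong 11, Hale 10, Jones 9, Ito 7, Khan 6. Khan has the fewest and is eliminated.
Round 3: Ito 13, Fong 11, Hale 10, Jones 9. Jones has the fewest and is eliminated.
Round 4: Hale 19, Ito 13, Fong 11. Fong has the fewest and is eliminated.
Round 5: Ito 24, Hale 19. Ito has a majority.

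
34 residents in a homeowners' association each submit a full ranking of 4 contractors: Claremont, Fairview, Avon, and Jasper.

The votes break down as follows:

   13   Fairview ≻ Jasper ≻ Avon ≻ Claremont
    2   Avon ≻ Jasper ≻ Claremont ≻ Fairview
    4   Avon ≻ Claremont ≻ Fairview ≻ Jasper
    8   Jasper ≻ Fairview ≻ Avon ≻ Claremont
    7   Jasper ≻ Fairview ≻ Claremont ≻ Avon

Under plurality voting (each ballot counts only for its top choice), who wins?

First-place vote totals:
  Claremont: 0
  Fairview: 13
  Avon: 6
  Jasper: 15
Jasper has the most first-place votes.

Jasper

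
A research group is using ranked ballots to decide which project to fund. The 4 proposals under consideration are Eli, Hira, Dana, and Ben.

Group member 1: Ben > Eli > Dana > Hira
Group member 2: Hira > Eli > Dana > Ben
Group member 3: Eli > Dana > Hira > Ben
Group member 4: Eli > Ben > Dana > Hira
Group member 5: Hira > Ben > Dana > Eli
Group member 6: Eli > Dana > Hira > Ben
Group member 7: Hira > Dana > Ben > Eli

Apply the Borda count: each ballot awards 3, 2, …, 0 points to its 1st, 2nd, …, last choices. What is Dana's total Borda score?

Borda scores:
  Eli: 2 + 2 + 3 + 3 + 0 + 3 + 0 = 13
  Hira: 0 + 3 + 1 + 0 + 3 + 1 + 3 = 11
  Dana: 1 + 1 + 2 + 1 + 1 + 2 + 2 = 10
  Ben: 3 + 0 + 0 + 2 + 2 + 0 + 1 = 8

10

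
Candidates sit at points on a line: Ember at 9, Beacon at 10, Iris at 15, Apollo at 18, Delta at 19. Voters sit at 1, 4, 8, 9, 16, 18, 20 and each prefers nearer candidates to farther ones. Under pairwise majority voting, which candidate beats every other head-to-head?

Ember

With single-peaked preferences on a line, the Condorcet winner is the candidate closest to the median voter.
The median voter (position 9) is closest to Ember at 9.
Check: Ember vs Iris — voters closer to Ember: 4 of 7.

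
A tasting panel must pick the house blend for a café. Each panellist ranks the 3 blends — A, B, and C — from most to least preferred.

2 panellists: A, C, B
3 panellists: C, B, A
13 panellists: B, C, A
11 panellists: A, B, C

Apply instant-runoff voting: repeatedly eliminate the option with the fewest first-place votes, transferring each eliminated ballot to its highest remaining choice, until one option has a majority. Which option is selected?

B

Round 1: A 13, B 13, C 3. C has the fewest and is eliminated.
Round 2: B 16, A 13. B has a majority.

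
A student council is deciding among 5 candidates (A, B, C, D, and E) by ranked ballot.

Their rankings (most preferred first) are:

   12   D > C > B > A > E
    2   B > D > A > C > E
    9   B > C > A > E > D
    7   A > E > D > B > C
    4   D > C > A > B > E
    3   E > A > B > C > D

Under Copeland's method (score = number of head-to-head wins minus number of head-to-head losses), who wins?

B

Pairwise results:
  A vs B: B wins 23–14.
  A vs C: C wins 25–12.
  A vs D: A wins 19–18.
  A vs E: A wins 34–3.
  B vs C: B wins 21–16.
  B vs D: D wins 23–14.
  B vs E: B wins 27–10.
  C vs D: D wins 25–12.
  C vs E: C wins 27–10.
  D vs E: E wins 19–18.
Copeland scores (wins − losses):
  A: 2 − 2 = 0
  B: 3 − 1 = 2
  C: 2 − 2 = 0
  D: 2 − 2 = 0
  E: 1 − 3 = -2
B has the best Copeland score.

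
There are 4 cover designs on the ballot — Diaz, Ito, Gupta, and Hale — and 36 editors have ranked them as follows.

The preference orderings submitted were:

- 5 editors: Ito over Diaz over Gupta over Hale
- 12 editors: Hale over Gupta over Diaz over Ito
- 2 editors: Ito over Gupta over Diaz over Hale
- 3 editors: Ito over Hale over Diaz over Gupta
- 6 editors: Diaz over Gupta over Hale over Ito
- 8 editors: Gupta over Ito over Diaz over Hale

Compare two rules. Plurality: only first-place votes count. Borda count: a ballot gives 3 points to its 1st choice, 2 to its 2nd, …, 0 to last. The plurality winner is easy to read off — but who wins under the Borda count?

Plurality first-place counts: Diaz 6, Ito 10, Gupta 8, Hale 12 → Hale.
Borda totals: Diaz 53, Ito 46, Gupta 69, Hale 48 → Gupta.

Gupta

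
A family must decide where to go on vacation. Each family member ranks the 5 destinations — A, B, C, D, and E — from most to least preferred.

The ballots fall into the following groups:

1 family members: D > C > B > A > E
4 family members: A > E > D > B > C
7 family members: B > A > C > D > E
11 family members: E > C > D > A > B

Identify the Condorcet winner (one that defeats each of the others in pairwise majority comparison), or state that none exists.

There is no Condorcet winner

Head-to-head results (23 voters total):
A vs B: A wins 15–8.
A vs C: C wins 12–11.
A vs D: D wins 12–11.
A vs E: A wins 12–11.
B vs C: C wins 12–11.
B vs D: D wins 16–7.
B vs E: E wins 15–8.
C vs D: C wins 18–5.
C vs E: E wins 15–8.
D vs E: E wins 15–8.
No candidate beats all others: A beats E beats C beats A, a majority cycle.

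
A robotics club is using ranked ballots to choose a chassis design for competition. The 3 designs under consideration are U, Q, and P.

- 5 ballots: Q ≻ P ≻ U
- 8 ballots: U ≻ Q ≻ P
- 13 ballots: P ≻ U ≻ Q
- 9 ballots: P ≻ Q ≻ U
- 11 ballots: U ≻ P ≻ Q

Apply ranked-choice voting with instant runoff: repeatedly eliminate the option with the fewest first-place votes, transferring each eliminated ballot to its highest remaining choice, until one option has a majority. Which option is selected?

P

Round 1: P 22, U 19, Q 5. Q has the fewest and is eliminated.
Round 2: P 27, U 19. P has a majority.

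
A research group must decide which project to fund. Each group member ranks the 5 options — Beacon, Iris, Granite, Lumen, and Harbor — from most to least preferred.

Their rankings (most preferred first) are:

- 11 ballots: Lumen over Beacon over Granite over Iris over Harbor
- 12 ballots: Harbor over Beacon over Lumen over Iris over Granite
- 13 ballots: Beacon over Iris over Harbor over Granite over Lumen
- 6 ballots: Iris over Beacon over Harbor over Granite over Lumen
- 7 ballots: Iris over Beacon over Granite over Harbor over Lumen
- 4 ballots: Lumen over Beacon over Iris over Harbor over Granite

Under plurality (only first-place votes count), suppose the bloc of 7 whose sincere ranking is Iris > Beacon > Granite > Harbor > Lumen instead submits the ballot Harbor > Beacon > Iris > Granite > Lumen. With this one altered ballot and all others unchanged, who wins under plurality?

Harbor

First-place totals with the altered ballot: Beacon 13, Iris 6, Granite 0, Lumen 15, Harbor 19.
The switch changes the winner from Lumen to Harbor.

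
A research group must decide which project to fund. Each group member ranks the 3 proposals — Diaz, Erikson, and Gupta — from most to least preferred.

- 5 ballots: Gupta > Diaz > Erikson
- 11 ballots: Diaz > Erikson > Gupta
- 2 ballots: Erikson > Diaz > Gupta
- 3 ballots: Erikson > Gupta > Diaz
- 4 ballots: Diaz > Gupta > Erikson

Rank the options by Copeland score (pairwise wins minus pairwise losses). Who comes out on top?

Diaz

Pairwise results:
  Diaz vs Erikson: Diaz wins 20–5.
  Diaz vs Gupta: Diaz wins 17–8.
  Erikson vs Gupta: Erikson wins 16–9.
Copeland scores (wins − losses):
  Diaz: 2 − 0 = 2
  Erikson: 1 − 1 = 0
  Gupta: 0 − 2 = -2
Diaz has the best Copeland score.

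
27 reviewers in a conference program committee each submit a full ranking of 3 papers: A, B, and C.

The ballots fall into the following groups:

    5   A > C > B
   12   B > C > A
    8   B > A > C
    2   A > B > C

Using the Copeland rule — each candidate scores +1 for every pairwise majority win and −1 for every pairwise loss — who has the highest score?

Pairwise results:
  A vs B: B wins 20–7.
  A vs C: A wins 15–12.
  B vs C: B wins 22–5.
Copeland scores (wins − losses):
  A: 1 − 1 = 0
  B: 2 − 0 = 2
  C: 0 − 2 = -2
B has the best Copeland score.

B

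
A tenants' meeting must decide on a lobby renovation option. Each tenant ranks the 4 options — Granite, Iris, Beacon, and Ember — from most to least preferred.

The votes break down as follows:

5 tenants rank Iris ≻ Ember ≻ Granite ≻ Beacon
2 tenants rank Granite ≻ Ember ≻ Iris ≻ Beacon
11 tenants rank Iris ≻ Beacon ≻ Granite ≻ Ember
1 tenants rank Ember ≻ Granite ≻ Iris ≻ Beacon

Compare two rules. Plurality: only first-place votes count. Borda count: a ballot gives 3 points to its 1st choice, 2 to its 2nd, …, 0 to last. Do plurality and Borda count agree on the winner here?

Plurality first-place counts: Granite 2, Iris 16, Beacon 0, Ember 1 → Iris.
Borda totals: Granite 24, Iris 51, Beacon 22, Ember 17 → Iris.
The two rules agree on Iris.

Yes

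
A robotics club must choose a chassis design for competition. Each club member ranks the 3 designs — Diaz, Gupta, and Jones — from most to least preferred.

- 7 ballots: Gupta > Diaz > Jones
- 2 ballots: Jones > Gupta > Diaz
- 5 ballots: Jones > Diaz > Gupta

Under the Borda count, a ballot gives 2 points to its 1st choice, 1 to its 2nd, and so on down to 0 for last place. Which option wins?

Borda scores:
  Diaz: 7·1 + 2·0 + 5·1 = 12
  Gupta: 7·2 + 2·1 + 5·0 = 16
  Jones: 7·0 + 2·2 + 5·2 = 14
Gupta has the highest total.

Gupta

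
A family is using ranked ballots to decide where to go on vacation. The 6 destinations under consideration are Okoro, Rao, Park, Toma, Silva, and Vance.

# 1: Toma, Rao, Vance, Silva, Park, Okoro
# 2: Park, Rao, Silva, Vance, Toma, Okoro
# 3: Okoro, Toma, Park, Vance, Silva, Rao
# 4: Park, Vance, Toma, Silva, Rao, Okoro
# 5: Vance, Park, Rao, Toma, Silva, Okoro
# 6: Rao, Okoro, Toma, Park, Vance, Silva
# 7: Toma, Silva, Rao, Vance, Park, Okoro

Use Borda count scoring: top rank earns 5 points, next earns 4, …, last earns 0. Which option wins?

Borda scores:
  Okoro: 0 + 0 + 5 + 0 + 0 + 4 + 0 = 9
  Rao: 4 + 4 + 0 + 1 + 3 + 5 + 3 = 20
  Park: 1 + 5 + 3 + 5 + 4 + 2 + 1 = 21
  Toma: 5 + 1 + 4 + 3 + 2 + 3 + 5 = 23
  Silva: 2 + 3 + 1 + 2 + 1 + 0 + 4 = 13
  Vance: 3 + 2 + 2 + 4 + 5 + 1 + 2 = 19
Toma has the highest total.

Toma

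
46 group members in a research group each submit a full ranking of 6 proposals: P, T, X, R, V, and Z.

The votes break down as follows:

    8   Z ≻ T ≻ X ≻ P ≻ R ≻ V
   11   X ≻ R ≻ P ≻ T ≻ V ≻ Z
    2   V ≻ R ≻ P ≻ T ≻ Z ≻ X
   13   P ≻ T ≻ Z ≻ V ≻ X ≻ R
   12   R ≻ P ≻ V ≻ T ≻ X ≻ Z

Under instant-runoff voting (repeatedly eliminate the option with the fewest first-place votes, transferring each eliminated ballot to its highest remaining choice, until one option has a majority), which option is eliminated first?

Round 1: P 13, R 12, X 11, Z 8, V 2, T 0. T has the fewest and is eliminated.
Round 2: P 13, R 12, X 11, Z 8, V 2. V has the fewest and is eliminated.
Round 3: R 14, P 13, X 11, Z 8. Z has the fewest and is eliminated.
Round 4: X 19, R 14, P 13. P has the fewest and is eliminated.
Round 5: X 32, R 14. X has a majority.

T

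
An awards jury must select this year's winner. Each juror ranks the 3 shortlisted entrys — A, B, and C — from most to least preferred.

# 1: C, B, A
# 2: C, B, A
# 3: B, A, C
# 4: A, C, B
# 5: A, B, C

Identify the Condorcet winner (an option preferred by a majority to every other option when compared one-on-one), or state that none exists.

Head-to-head results (5 voters total):
A vs B: B wins 3–2.
A vs C: A wins 3–2.
B vs C: C wins 3–2.
No candidate beats all others: A beats C beats B beats A, a majority cycle.

There is no Condorcet winner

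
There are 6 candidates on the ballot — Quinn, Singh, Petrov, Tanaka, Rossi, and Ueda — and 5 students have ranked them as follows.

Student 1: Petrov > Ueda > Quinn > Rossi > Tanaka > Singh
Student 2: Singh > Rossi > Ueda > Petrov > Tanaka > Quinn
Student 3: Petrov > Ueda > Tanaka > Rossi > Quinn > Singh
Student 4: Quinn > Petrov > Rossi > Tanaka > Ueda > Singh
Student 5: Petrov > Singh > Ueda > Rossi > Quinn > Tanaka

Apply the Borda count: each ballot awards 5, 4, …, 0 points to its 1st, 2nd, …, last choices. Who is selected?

Borda scores:
  Quinn: 3 + 0 + 1 + 5 + 1 = 10
  Singh: 0 + 5 + 0 + 0 + 4 = 9
  Petrov: 5 + 2 + 5 + 4 + 5 = 21
  Tanaka: 1 + 1 + 3 + 2 + 0 = 7
  Rossi: 2 + 4 + 2 + 3 + 2 = 13
  Ueda: 4 + 3 + 4 + 1 + 3 = 15
Petrov has the highest total.

Petrov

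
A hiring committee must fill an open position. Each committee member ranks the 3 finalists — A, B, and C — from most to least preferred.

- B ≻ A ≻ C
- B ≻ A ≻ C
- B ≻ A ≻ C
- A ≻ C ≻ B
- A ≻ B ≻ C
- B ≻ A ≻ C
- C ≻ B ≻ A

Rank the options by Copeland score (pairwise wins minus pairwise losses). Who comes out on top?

B

Pairwise results:
  A vs B: B wins 5–2.
  A vs C: A wins 6–1.
  B vs C: B wins 5–2.
Copeland scores (wins − losses):
  A: 1 − 1 = 0
  B: 2 − 0 = 2
  C: 0 − 2 = -2
B has the best Copeland score.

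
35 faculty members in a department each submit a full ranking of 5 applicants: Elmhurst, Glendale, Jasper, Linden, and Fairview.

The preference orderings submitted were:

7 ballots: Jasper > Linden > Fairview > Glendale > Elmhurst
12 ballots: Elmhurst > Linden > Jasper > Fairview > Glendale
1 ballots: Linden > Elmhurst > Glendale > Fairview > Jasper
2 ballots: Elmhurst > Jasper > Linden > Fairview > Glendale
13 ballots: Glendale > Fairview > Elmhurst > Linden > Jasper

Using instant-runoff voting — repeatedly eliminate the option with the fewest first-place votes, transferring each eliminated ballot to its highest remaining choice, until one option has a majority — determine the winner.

Glendale

Round 1: Elmhurst 14, Glendale 13, Jasper 7, Linden 1, Fairview 0. Fairview has the fewest and is eliminated.
Round 2: Elmhurst 14, Glendale 13, Jasper 7, Linden 1. Linden has the fewest and is eliminated.
Round 3: Elmhurst 15, Glendale 13, Jasper 7. Jasper has the fewest and is eliminated.
Round 4: Glendale 20, Elmhurst 15. Glendale has a majority.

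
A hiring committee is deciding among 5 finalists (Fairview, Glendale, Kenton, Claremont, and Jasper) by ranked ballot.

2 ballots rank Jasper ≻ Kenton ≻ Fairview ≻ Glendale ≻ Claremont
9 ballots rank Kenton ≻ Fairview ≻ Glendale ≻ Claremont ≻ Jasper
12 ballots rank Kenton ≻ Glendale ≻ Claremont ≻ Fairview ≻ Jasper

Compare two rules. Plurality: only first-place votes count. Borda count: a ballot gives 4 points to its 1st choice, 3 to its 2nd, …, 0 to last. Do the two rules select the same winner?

Plurality first-place counts: Fairview 0, Glendale 0, Kenton 21, Claremont 0, Jasper 2 → Kenton.
Borda totals: Fairview 43, Glendale 56, Kenton 90, Claremont 33, Jasper 8 → Kenton.
The two rules agree on Kenton.

Yes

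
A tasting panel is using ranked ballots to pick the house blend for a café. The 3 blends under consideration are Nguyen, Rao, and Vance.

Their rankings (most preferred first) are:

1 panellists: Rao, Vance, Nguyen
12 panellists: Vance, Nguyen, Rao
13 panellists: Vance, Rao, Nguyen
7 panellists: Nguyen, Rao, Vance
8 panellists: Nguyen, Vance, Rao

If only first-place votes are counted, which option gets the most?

Vance

First-place vote totals:
  Nguyen: 15
  Rao: 1
  Vance: 25
Vance has the most first-place votes.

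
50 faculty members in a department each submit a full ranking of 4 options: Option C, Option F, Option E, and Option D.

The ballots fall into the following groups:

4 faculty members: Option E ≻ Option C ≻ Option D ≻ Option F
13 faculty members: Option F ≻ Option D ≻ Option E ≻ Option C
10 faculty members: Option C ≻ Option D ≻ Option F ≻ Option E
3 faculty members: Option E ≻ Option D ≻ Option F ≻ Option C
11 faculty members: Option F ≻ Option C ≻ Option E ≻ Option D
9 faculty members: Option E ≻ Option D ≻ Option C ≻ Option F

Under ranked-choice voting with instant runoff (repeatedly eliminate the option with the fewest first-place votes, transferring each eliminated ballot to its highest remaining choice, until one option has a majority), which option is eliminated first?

Option D

Round 1: Option F 24, Option E 16, Option C 10, Option D 0. Option D has the fewest and is eliminated.
Round 2: Option F 24, Option E 16, Option C 10. Option C has the fewest and is eliminated.
Round 3: Option F 34, Option E 16. Option F has a majority.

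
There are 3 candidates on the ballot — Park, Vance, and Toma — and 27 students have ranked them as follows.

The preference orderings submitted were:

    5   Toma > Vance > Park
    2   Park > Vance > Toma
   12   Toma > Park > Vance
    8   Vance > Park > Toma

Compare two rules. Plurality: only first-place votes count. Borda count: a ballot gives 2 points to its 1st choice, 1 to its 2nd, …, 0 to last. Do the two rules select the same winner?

Plurality first-place counts: Park 2, Vance 8, Toma 17 → Toma.
Borda totals: Park 24, Vance 23, Toma 34 → Toma.
The two rules agree on Toma.

Yes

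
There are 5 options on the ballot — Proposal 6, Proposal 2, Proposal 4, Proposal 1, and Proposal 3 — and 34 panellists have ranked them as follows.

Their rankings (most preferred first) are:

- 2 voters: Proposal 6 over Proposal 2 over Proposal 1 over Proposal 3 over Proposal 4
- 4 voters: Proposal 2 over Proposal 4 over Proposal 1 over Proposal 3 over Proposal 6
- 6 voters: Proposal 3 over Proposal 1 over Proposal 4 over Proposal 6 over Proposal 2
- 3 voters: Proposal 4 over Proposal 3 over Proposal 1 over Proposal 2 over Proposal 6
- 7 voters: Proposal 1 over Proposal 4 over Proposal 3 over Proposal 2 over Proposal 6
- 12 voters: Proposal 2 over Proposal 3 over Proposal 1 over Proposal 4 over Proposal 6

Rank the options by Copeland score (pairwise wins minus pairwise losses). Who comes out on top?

Pairwise results:
  Proposal 6 vs Proposal 2: Proposal 2 wins 26–8.
  Proposal 6 vs Proposal 4: Proposal 4 wins 32–2.
  Proposal 6 vs Proposal 1: Proposal 1 wins 32–2.
  Proposal 6 vs Proposal 3: Proposal 3 wins 32–2.
  Proposal 2 vs Proposal 4: Proposal 2 wins 18–16.
  Proposal 2 vs Proposal 1: Proposal 2 wins 18–16.
  Proposal 2 vs Proposal 3: Proposal 2 wins 18–16.
  Proposal 4 vs Proposal 1: Proposal 1 wins 27–7.
  Proposal 4 vs Proposal 3: Proposal 3 wins 20–14.
  Proposal 1 vs Proposal 3: Proposal 3 wins 21–13.
Copeland scores (wins − losses):
  Proposal 6: 0 − 4 = -4
  Proposal 2: 4 − 0 = 4
  Proposal 4: 1 − 3 = -2
  Proposal 1: 2 − 2 = 0
  Proposal 3: 3 − 1 = 2
Proposal 2 has the best Copeland score.

Proposal 2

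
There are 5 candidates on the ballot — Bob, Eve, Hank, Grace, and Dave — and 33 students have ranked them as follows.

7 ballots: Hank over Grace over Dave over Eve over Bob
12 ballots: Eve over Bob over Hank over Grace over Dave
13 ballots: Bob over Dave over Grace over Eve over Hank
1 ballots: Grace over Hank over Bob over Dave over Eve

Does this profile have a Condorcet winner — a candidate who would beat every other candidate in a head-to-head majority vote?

No

Head-to-head results (33 voters total):
Bob vs Eve: Eve wins 19–14.
Bob vs Hank: Bob wins 25–8.
Bob vs Grace: Bob wins 25–8.
Bob vs Dave: Bob wins 26–7.
Eve vs Hank: Eve wins 25–8.
Eve vs Grace: Grace wins 21–12.
Eve vs Dave: Dave wins 21–12.
Hank vs Grace: Hank wins 19–14.
Hank vs Dave: Hank wins 20–13.
Grace vs Dave: Grace wins 20–13.
No candidate beats all others: Bob beats Grace beats Eve beats Bob, a majority cycle.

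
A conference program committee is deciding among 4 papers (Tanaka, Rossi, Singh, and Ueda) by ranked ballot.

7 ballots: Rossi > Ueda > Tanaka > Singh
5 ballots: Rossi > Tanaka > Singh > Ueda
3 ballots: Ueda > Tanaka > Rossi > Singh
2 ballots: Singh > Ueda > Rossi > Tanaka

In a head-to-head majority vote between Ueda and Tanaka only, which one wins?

Ueda

Ballots ranking Ueda above Tanaka: 7+3+2 = 12.
Ballots ranking Tanaka above Ueda: 5.
Ueda wins the head-to-head, 12–5.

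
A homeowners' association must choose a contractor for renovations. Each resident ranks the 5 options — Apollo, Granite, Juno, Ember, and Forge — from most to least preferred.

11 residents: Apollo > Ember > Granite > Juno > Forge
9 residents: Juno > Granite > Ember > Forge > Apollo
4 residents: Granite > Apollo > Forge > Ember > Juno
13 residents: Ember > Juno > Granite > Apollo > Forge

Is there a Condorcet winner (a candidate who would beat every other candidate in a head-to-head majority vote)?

Head-to-head results (37 voters total):
Apollo vs Granite: Granite wins 26–11.
Apollo vs Juno: Juno wins 22–15.
Apollo vs Ember: Ember wins 22–15.
Apollo vs Forge: Apollo wins 28–9.
Granite vs Juno: Juno wins 22–15.
Granite vs Ember: Ember wins 24–13.
Granite vs Forge: Granite wins 37–0.
Juno vs Ember: Ember wins 28–9.
Juno vs Forge: Juno wins 33–4.
Ember vs Forge: Ember wins 33–4.
Ember beats each rival — Apollo (22–15), Granite (24–13), Juno (28–9), Forge (33–4) — so Ember is the Condorcet winner.

Yes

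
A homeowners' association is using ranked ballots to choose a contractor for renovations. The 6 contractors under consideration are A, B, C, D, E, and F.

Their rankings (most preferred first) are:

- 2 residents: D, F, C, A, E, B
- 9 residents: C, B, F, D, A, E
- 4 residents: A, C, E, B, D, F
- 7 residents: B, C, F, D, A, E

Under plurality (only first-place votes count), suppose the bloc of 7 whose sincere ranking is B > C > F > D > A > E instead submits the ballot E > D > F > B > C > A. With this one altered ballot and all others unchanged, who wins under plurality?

First-place totals with the altered ballot: A 4, B 0, C 9, D 2, E 7, F 0.
The winner is unchanged: still C.

C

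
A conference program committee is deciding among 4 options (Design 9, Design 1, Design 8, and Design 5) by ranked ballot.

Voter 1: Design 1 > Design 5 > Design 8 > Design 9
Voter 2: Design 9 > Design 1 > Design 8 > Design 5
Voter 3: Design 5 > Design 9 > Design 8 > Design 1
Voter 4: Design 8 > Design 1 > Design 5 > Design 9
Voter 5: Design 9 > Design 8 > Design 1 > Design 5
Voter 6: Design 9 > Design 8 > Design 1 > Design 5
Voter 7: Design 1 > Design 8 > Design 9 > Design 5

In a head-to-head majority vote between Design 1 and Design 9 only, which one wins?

Design 9

Ballots ranking Design 1 above Design 9: 3.
Ballots ranking Design 9 above Design 1: 4.
Design 9 wins the head-to-head, 4–3.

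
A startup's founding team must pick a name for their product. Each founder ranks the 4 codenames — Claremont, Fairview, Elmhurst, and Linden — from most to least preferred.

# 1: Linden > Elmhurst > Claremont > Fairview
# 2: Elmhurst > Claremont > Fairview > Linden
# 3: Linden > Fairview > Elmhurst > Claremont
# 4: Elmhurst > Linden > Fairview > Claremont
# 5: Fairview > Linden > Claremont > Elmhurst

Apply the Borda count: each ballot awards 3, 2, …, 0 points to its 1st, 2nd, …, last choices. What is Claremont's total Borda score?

4

Borda scores:
  Claremont: 1 + 2 + 0 + 0 + 1 = 4
  Fairview: 0 + 1 + 2 + 1 + 3 = 7
  Elmhurst: 2 + 3 + 1 + 3 + 0 = 9
  Linden: 3 + 0 + 3 + 2 + 2 = 10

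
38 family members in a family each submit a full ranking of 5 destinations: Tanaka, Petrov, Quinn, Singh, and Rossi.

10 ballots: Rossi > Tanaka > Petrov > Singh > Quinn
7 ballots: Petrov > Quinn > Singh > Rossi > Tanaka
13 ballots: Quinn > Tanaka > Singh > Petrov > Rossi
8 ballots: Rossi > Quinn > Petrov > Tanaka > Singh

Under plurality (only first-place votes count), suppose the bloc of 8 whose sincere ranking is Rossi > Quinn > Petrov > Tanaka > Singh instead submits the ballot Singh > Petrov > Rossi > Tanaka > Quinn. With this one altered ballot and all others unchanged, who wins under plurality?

First-place totals with the altered ballot: Tanaka 0, Petrov 7, Quinn 13, Singh 8, Rossi 10.
The switch changes the winner from Rossi to Quinn.

Quinn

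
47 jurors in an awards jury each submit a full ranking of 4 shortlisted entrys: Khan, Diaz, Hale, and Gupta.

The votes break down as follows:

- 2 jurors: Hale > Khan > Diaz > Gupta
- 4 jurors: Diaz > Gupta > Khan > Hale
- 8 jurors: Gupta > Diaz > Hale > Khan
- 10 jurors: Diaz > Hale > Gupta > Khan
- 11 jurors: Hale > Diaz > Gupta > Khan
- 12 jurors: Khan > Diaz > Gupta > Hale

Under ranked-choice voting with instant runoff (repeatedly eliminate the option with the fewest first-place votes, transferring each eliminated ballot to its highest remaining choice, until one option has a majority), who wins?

Diaz

Round 1: Diaz 14, Hale 13, Khan 12, Gupta 8. Gupta has the fewest and is eliminated.
Round 2: Diaz 22, Hale 13, Khan 12. Khan has the fewest and is eliminated.
Round 3: Diaz 34, Hale 13. Diaz has a majority.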